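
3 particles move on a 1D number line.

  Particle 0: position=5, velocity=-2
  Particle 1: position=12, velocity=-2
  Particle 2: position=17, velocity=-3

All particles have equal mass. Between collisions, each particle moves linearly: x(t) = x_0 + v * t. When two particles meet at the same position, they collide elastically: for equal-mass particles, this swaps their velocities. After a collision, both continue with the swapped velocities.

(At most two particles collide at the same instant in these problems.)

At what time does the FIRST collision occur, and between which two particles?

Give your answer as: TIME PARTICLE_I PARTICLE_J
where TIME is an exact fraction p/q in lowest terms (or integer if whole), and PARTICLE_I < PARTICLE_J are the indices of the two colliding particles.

Answer: 5 1 2

Derivation:
Pair (0,1): pos 5,12 vel -2,-2 -> not approaching (rel speed 0 <= 0)
Pair (1,2): pos 12,17 vel -2,-3 -> gap=5, closing at 1/unit, collide at t=5
Earliest collision: t=5 between 1 and 2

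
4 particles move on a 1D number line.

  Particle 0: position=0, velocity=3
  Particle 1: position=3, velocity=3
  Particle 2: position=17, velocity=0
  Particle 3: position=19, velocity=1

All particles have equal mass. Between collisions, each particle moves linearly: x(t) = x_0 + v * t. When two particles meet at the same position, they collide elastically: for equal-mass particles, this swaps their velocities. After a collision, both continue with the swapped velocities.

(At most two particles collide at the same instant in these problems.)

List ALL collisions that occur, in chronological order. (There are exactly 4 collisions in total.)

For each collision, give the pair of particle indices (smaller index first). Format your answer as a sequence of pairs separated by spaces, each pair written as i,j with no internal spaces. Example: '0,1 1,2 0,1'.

Answer: 1,2 0,1 2,3 1,2

Derivation:
Collision at t=14/3: particles 1 and 2 swap velocities; positions: p0=14 p1=17 p2=17 p3=71/3; velocities now: v0=3 v1=0 v2=3 v3=1
Collision at t=17/3: particles 0 and 1 swap velocities; positions: p0=17 p1=17 p2=20 p3=74/3; velocities now: v0=0 v1=3 v2=3 v3=1
Collision at t=8: particles 2 and 3 swap velocities; positions: p0=17 p1=24 p2=27 p3=27; velocities now: v0=0 v1=3 v2=1 v3=3
Collision at t=19/2: particles 1 and 2 swap velocities; positions: p0=17 p1=57/2 p2=57/2 p3=63/2; velocities now: v0=0 v1=1 v2=3 v3=3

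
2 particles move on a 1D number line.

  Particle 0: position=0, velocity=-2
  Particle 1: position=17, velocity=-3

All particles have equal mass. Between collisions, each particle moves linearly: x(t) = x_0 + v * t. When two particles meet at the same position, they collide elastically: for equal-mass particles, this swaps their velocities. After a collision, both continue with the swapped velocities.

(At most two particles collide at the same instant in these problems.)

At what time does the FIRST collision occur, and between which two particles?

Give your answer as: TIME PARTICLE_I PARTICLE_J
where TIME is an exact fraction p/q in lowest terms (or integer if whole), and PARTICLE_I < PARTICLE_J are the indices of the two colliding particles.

Pair (0,1): pos 0,17 vel -2,-3 -> gap=17, closing at 1/unit, collide at t=17
Earliest collision: t=17 between 0 and 1

Answer: 17 0 1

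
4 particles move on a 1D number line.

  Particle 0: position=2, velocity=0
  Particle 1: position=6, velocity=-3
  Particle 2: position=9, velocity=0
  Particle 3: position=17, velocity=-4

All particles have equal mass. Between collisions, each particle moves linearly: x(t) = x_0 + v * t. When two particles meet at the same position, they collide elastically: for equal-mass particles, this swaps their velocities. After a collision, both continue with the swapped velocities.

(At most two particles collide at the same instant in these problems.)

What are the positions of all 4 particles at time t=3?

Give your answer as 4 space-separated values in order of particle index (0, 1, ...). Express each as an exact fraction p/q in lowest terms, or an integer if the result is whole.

Collision at t=4/3: particles 0 and 1 swap velocities; positions: p0=2 p1=2 p2=9 p3=35/3; velocities now: v0=-3 v1=0 v2=0 v3=-4
Collision at t=2: particles 2 and 3 swap velocities; positions: p0=0 p1=2 p2=9 p3=9; velocities now: v0=-3 v1=0 v2=-4 v3=0
Advance to t=3 (no further collisions before then); velocities: v0=-3 v1=0 v2=-4 v3=0; positions = -3 2 5 9

Answer: -3 2 5 9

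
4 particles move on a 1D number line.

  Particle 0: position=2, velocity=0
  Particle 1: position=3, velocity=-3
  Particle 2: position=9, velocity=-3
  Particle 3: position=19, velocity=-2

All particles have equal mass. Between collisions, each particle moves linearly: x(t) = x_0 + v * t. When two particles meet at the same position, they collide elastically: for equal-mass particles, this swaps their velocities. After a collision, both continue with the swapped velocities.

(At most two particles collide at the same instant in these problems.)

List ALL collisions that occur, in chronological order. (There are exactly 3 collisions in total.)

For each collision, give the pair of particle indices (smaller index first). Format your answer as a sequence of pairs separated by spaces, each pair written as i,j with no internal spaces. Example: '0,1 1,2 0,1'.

Answer: 0,1 1,2 2,3

Derivation:
Collision at t=1/3: particles 0 and 1 swap velocities; positions: p0=2 p1=2 p2=8 p3=55/3; velocities now: v0=-3 v1=0 v2=-3 v3=-2
Collision at t=7/3: particles 1 and 2 swap velocities; positions: p0=-4 p1=2 p2=2 p3=43/3; velocities now: v0=-3 v1=-3 v2=0 v3=-2
Collision at t=17/2: particles 2 and 3 swap velocities; positions: p0=-45/2 p1=-33/2 p2=2 p3=2; velocities now: v0=-3 v1=-3 v2=-2 v3=0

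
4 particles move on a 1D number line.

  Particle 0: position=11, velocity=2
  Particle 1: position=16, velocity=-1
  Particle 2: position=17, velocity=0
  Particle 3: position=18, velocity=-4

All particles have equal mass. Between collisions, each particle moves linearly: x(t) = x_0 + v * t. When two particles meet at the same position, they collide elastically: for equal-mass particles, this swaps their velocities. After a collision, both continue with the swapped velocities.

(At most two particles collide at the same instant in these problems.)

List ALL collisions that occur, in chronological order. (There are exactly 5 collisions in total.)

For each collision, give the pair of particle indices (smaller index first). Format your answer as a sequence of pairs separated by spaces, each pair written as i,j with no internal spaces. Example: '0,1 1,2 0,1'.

Collision at t=1/4: particles 2 and 3 swap velocities; positions: p0=23/2 p1=63/4 p2=17 p3=17; velocities now: v0=2 v1=-1 v2=-4 v3=0
Collision at t=2/3: particles 1 and 2 swap velocities; positions: p0=37/3 p1=46/3 p2=46/3 p3=17; velocities now: v0=2 v1=-4 v2=-1 v3=0
Collision at t=7/6: particles 0 and 1 swap velocities; positions: p0=40/3 p1=40/3 p2=89/6 p3=17; velocities now: v0=-4 v1=2 v2=-1 v3=0
Collision at t=5/3: particles 1 and 2 swap velocities; positions: p0=34/3 p1=43/3 p2=43/3 p3=17; velocities now: v0=-4 v1=-1 v2=2 v3=0
Collision at t=3: particles 2 and 3 swap velocities; positions: p0=6 p1=13 p2=17 p3=17; velocities now: v0=-4 v1=-1 v2=0 v3=2

Answer: 2,3 1,2 0,1 1,2 2,3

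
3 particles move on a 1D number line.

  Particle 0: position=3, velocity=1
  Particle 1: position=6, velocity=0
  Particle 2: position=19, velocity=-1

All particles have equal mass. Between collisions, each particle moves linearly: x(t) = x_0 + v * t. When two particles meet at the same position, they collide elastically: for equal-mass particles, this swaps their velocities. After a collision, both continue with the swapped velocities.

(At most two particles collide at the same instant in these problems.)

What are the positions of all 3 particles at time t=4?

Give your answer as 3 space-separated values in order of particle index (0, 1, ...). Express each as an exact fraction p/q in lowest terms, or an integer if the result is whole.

Collision at t=3: particles 0 and 1 swap velocities; positions: p0=6 p1=6 p2=16; velocities now: v0=0 v1=1 v2=-1
Advance to t=4 (no further collisions before then); velocities: v0=0 v1=1 v2=-1; positions = 6 7 15

Answer: 6 7 15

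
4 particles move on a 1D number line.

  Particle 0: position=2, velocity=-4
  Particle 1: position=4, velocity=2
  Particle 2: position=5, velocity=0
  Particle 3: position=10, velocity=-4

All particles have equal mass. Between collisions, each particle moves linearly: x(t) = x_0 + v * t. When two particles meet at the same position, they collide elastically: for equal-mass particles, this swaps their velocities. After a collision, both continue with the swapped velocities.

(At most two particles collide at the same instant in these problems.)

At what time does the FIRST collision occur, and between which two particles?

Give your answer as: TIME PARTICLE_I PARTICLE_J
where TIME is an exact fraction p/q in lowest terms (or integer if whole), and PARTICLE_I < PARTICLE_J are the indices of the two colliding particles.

Pair (0,1): pos 2,4 vel -4,2 -> not approaching (rel speed -6 <= 0)
Pair (1,2): pos 4,5 vel 2,0 -> gap=1, closing at 2/unit, collide at t=1/2
Pair (2,3): pos 5,10 vel 0,-4 -> gap=5, closing at 4/unit, collide at t=5/4
Earliest collision: t=1/2 between 1 and 2

Answer: 1/2 1 2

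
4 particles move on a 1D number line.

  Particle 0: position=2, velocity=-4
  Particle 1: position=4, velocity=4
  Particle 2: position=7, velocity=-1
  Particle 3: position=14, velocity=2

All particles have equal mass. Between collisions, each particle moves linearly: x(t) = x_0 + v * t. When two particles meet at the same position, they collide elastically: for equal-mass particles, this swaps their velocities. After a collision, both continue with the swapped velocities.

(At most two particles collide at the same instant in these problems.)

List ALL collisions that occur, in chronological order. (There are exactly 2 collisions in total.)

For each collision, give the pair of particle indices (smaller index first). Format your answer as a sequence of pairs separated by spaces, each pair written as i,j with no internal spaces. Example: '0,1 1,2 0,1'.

Answer: 1,2 2,3

Derivation:
Collision at t=3/5: particles 1 and 2 swap velocities; positions: p0=-2/5 p1=32/5 p2=32/5 p3=76/5; velocities now: v0=-4 v1=-1 v2=4 v3=2
Collision at t=5: particles 2 and 3 swap velocities; positions: p0=-18 p1=2 p2=24 p3=24; velocities now: v0=-4 v1=-1 v2=2 v3=4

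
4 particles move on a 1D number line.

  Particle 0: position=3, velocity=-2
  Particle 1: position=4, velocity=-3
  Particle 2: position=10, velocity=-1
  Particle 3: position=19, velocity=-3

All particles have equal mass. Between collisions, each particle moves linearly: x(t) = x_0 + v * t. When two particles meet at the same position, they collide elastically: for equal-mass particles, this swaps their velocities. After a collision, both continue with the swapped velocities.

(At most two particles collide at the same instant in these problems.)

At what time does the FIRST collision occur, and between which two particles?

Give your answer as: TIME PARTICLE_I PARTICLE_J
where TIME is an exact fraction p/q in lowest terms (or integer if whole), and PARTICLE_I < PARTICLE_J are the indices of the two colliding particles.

Answer: 1 0 1

Derivation:
Pair (0,1): pos 3,4 vel -2,-3 -> gap=1, closing at 1/unit, collide at t=1
Pair (1,2): pos 4,10 vel -3,-1 -> not approaching (rel speed -2 <= 0)
Pair (2,3): pos 10,19 vel -1,-3 -> gap=9, closing at 2/unit, collide at t=9/2
Earliest collision: t=1 between 0 and 1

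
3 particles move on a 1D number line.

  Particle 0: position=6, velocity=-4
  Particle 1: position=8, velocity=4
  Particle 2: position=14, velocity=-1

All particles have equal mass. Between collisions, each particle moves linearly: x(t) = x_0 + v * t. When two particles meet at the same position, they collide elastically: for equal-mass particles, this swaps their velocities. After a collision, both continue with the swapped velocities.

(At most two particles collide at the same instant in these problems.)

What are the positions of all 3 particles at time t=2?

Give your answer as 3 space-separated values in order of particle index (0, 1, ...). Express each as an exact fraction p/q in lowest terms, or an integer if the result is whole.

Collision at t=6/5: particles 1 and 2 swap velocities; positions: p0=6/5 p1=64/5 p2=64/5; velocities now: v0=-4 v1=-1 v2=4
Advance to t=2 (no further collisions before then); velocities: v0=-4 v1=-1 v2=4; positions = -2 12 16

Answer: -2 12 16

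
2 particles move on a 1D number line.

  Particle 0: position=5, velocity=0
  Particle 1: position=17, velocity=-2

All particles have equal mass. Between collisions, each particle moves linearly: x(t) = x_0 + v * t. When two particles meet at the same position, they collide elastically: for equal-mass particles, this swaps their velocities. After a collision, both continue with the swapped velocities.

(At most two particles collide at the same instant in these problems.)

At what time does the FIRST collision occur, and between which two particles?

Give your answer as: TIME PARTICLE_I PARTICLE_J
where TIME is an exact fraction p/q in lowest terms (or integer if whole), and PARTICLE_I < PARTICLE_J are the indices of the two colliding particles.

Pair (0,1): pos 5,17 vel 0,-2 -> gap=12, closing at 2/unit, collide at t=6
Earliest collision: t=6 between 0 and 1

Answer: 6 0 1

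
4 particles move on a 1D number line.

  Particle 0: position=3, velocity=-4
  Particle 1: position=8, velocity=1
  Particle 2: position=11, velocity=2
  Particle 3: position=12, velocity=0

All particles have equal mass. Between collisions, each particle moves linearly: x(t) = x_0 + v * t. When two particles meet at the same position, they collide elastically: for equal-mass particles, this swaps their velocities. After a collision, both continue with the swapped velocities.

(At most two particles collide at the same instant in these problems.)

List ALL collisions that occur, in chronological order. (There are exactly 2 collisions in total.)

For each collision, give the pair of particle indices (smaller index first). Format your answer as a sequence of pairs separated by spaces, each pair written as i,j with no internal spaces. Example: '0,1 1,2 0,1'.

Collision at t=1/2: particles 2 and 3 swap velocities; positions: p0=1 p1=17/2 p2=12 p3=12; velocities now: v0=-4 v1=1 v2=0 v3=2
Collision at t=4: particles 1 and 2 swap velocities; positions: p0=-13 p1=12 p2=12 p3=19; velocities now: v0=-4 v1=0 v2=1 v3=2

Answer: 2,3 1,2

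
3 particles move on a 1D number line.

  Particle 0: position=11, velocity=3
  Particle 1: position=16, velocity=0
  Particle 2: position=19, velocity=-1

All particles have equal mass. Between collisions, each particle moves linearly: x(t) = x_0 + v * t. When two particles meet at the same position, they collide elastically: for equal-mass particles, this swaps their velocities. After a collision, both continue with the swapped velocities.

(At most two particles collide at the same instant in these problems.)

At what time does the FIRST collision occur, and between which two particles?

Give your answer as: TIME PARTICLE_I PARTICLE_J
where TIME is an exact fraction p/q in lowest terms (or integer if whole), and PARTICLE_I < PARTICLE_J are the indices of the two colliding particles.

Pair (0,1): pos 11,16 vel 3,0 -> gap=5, closing at 3/unit, collide at t=5/3
Pair (1,2): pos 16,19 vel 0,-1 -> gap=3, closing at 1/unit, collide at t=3
Earliest collision: t=5/3 between 0 and 1

Answer: 5/3 0 1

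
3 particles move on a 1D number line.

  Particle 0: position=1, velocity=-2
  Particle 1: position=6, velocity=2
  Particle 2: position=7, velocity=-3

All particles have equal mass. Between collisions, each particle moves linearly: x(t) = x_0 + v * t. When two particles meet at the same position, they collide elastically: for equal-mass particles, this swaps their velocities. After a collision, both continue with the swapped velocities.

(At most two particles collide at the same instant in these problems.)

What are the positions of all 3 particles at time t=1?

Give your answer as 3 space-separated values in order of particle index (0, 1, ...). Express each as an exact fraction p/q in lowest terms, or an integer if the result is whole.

Answer: -1 4 8

Derivation:
Collision at t=1/5: particles 1 and 2 swap velocities; positions: p0=3/5 p1=32/5 p2=32/5; velocities now: v0=-2 v1=-3 v2=2
Advance to t=1 (no further collisions before then); velocities: v0=-2 v1=-3 v2=2; positions = -1 4 8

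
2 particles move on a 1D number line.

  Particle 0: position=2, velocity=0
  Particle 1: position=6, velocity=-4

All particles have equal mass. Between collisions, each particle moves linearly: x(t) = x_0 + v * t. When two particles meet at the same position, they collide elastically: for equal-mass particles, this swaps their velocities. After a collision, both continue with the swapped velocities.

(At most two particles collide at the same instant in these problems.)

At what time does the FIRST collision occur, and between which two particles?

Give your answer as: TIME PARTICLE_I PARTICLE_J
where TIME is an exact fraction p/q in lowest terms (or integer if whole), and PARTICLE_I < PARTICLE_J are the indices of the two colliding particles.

Pair (0,1): pos 2,6 vel 0,-4 -> gap=4, closing at 4/unit, collide at t=1
Earliest collision: t=1 between 0 and 1

Answer: 1 0 1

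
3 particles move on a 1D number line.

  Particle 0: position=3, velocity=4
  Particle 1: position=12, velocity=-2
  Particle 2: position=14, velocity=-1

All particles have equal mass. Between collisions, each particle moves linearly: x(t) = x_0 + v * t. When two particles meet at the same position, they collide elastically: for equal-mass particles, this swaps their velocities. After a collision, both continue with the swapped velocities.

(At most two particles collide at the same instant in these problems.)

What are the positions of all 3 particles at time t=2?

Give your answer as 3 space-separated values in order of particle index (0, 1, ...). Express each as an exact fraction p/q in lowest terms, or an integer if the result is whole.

Answer: 8 11 12

Derivation:
Collision at t=3/2: particles 0 and 1 swap velocities; positions: p0=9 p1=9 p2=25/2; velocities now: v0=-2 v1=4 v2=-1
Advance to t=2 (no further collisions before then); velocities: v0=-2 v1=4 v2=-1; positions = 8 11 12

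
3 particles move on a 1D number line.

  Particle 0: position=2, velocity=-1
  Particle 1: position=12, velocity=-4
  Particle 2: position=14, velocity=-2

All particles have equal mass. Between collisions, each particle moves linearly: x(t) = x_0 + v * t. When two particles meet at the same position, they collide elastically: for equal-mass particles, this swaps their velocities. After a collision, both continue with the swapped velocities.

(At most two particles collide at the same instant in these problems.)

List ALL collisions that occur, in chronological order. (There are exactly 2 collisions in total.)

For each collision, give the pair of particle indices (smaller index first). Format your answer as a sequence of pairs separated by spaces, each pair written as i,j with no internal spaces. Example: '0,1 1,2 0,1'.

Collision at t=10/3: particles 0 and 1 swap velocities; positions: p0=-4/3 p1=-4/3 p2=22/3; velocities now: v0=-4 v1=-1 v2=-2
Collision at t=12: particles 1 and 2 swap velocities; positions: p0=-36 p1=-10 p2=-10; velocities now: v0=-4 v1=-2 v2=-1

Answer: 0,1 1,2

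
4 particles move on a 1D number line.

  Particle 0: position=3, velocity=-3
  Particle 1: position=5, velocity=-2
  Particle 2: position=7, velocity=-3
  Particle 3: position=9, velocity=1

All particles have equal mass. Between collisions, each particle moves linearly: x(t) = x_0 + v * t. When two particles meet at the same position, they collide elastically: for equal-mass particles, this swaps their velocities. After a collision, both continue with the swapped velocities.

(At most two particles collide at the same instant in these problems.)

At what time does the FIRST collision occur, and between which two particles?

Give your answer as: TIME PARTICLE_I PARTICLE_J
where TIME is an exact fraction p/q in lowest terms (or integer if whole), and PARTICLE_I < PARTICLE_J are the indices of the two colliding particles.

Pair (0,1): pos 3,5 vel -3,-2 -> not approaching (rel speed -1 <= 0)
Pair (1,2): pos 5,7 vel -2,-3 -> gap=2, closing at 1/unit, collide at t=2
Pair (2,3): pos 7,9 vel -3,1 -> not approaching (rel speed -4 <= 0)
Earliest collision: t=2 between 1 and 2

Answer: 2 1 2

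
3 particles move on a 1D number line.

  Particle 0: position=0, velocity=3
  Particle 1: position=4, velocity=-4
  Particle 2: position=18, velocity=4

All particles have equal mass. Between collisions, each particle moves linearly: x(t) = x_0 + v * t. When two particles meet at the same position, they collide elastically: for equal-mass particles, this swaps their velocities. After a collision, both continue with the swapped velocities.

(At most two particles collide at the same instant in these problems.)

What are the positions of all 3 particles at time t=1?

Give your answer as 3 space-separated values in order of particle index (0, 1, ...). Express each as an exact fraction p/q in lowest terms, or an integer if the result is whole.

Answer: 0 3 22

Derivation:
Collision at t=4/7: particles 0 and 1 swap velocities; positions: p0=12/7 p1=12/7 p2=142/7; velocities now: v0=-4 v1=3 v2=4
Advance to t=1 (no further collisions before then); velocities: v0=-4 v1=3 v2=4; positions = 0 3 22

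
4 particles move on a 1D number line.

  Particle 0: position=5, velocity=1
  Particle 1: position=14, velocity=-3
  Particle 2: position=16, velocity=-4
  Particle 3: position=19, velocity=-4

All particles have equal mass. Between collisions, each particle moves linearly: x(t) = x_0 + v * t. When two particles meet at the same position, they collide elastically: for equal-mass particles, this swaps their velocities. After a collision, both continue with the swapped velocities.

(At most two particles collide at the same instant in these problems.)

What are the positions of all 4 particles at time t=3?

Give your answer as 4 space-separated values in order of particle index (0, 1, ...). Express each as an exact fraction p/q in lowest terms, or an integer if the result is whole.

Answer: 4 5 7 8

Derivation:
Collision at t=2: particles 1 and 2 swap velocities; positions: p0=7 p1=8 p2=8 p3=11; velocities now: v0=1 v1=-4 v2=-3 v3=-4
Collision at t=11/5: particles 0 and 1 swap velocities; positions: p0=36/5 p1=36/5 p2=37/5 p3=51/5; velocities now: v0=-4 v1=1 v2=-3 v3=-4
Collision at t=9/4: particles 1 and 2 swap velocities; positions: p0=7 p1=29/4 p2=29/4 p3=10; velocities now: v0=-4 v1=-3 v2=1 v3=-4
Collision at t=14/5: particles 2 and 3 swap velocities; positions: p0=24/5 p1=28/5 p2=39/5 p3=39/5; velocities now: v0=-4 v1=-3 v2=-4 v3=1
Advance to t=3 (no further collisions before then); velocities: v0=-4 v1=-3 v2=-4 v3=1; positions = 4 5 7 8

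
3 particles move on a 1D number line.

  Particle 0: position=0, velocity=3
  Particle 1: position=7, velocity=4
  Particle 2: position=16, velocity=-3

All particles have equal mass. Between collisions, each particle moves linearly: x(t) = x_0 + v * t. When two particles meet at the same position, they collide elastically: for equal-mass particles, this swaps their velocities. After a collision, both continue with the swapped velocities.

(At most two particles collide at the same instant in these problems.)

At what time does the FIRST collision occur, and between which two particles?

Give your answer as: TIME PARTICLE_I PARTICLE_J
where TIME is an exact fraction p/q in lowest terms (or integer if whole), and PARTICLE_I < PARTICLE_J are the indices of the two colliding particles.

Answer: 9/7 1 2

Derivation:
Pair (0,1): pos 0,7 vel 3,4 -> not approaching (rel speed -1 <= 0)
Pair (1,2): pos 7,16 vel 4,-3 -> gap=9, closing at 7/unit, collide at t=9/7
Earliest collision: t=9/7 between 1 and 2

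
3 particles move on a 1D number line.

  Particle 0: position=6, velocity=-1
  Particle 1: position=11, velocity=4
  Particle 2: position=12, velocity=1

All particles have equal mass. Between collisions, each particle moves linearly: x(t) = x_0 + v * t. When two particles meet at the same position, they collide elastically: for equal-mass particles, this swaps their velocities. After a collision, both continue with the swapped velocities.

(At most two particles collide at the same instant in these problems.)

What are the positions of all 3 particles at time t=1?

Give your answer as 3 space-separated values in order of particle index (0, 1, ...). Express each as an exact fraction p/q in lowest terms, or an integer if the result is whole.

Answer: 5 13 15

Derivation:
Collision at t=1/3: particles 1 and 2 swap velocities; positions: p0=17/3 p1=37/3 p2=37/3; velocities now: v0=-1 v1=1 v2=4
Advance to t=1 (no further collisions before then); velocities: v0=-1 v1=1 v2=4; positions = 5 13 15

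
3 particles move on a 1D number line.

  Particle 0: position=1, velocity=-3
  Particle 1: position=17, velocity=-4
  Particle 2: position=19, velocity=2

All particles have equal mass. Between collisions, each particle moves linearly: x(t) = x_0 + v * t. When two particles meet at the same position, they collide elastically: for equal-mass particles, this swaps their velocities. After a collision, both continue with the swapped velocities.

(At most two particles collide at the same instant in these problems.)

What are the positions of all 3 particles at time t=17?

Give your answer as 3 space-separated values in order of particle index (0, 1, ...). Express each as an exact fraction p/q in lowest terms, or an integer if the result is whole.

Answer: -51 -50 53

Derivation:
Collision at t=16: particles 0 and 1 swap velocities; positions: p0=-47 p1=-47 p2=51; velocities now: v0=-4 v1=-3 v2=2
Advance to t=17 (no further collisions before then); velocities: v0=-4 v1=-3 v2=2; positions = -51 -50 53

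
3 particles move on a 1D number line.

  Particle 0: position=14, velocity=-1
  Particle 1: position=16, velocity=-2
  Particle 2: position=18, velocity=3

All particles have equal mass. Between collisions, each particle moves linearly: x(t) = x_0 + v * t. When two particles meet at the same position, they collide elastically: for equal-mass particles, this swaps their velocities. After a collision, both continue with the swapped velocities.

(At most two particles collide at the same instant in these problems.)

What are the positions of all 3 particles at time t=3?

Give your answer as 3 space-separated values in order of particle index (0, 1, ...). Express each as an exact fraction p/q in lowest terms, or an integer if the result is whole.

Collision at t=2: particles 0 and 1 swap velocities; positions: p0=12 p1=12 p2=24; velocities now: v0=-2 v1=-1 v2=3
Advance to t=3 (no further collisions before then); velocities: v0=-2 v1=-1 v2=3; positions = 10 11 27

Answer: 10 11 27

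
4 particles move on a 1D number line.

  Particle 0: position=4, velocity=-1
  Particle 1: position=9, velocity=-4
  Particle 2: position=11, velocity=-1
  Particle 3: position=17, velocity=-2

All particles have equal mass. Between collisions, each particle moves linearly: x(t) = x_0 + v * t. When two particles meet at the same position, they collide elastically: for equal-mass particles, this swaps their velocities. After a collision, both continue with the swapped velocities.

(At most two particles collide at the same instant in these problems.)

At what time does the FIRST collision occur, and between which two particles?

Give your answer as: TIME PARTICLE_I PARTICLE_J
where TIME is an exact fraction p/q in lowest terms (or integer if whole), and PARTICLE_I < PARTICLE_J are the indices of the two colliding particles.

Pair (0,1): pos 4,9 vel -1,-4 -> gap=5, closing at 3/unit, collide at t=5/3
Pair (1,2): pos 9,11 vel -4,-1 -> not approaching (rel speed -3 <= 0)
Pair (2,3): pos 11,17 vel -1,-2 -> gap=6, closing at 1/unit, collide at t=6
Earliest collision: t=5/3 between 0 and 1

Answer: 5/3 0 1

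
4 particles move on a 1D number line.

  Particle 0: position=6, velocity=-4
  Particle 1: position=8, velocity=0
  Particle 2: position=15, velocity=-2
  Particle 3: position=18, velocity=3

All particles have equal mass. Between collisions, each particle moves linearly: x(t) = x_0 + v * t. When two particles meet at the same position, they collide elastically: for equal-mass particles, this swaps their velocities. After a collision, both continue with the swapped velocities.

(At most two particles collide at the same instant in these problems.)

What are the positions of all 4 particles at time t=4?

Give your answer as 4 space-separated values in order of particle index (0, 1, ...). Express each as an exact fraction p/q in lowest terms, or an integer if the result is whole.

Collision at t=7/2: particles 1 and 2 swap velocities; positions: p0=-8 p1=8 p2=8 p3=57/2; velocities now: v0=-4 v1=-2 v2=0 v3=3
Advance to t=4 (no further collisions before then); velocities: v0=-4 v1=-2 v2=0 v3=3; positions = -10 7 8 30

Answer: -10 7 8 30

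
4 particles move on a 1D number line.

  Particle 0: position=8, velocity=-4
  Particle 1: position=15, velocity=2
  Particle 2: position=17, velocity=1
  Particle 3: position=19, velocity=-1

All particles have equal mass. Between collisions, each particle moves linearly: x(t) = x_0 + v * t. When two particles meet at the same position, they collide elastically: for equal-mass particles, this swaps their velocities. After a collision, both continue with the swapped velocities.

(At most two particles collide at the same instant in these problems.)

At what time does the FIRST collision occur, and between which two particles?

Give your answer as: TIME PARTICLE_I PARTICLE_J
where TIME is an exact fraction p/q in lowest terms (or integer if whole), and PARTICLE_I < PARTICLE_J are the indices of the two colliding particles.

Answer: 1 2 3

Derivation:
Pair (0,1): pos 8,15 vel -4,2 -> not approaching (rel speed -6 <= 0)
Pair (1,2): pos 15,17 vel 2,1 -> gap=2, closing at 1/unit, collide at t=2
Pair (2,3): pos 17,19 vel 1,-1 -> gap=2, closing at 2/unit, collide at t=1
Earliest collision: t=1 between 2 and 3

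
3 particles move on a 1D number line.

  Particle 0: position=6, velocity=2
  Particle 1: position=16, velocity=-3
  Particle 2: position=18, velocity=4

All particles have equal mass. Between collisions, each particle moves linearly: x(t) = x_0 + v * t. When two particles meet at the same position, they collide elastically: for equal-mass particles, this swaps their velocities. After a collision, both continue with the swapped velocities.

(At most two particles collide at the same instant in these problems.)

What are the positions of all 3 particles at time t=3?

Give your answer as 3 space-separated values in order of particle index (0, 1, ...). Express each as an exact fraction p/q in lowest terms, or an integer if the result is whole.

Answer: 7 12 30

Derivation:
Collision at t=2: particles 0 and 1 swap velocities; positions: p0=10 p1=10 p2=26; velocities now: v0=-3 v1=2 v2=4
Advance to t=3 (no further collisions before then); velocities: v0=-3 v1=2 v2=4; positions = 7 12 30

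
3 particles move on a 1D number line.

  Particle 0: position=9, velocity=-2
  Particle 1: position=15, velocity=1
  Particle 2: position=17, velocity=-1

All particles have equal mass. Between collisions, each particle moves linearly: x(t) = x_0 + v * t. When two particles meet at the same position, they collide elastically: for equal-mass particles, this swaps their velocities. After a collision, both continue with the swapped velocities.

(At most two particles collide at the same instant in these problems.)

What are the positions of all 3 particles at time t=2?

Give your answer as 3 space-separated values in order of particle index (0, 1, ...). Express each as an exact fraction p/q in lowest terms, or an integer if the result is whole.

Answer: 5 15 17

Derivation:
Collision at t=1: particles 1 and 2 swap velocities; positions: p0=7 p1=16 p2=16; velocities now: v0=-2 v1=-1 v2=1
Advance to t=2 (no further collisions before then); velocities: v0=-2 v1=-1 v2=1; positions = 5 15 17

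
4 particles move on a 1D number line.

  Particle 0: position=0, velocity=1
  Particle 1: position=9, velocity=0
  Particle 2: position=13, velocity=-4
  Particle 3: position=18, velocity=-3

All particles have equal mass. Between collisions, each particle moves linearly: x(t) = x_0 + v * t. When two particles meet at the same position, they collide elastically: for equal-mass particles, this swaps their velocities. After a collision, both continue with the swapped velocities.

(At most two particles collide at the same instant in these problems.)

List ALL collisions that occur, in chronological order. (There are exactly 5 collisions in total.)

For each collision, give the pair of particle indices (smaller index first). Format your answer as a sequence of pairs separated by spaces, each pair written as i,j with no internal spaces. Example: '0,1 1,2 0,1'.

Answer: 1,2 0,1 2,3 1,2 2,3

Derivation:
Collision at t=1: particles 1 and 2 swap velocities; positions: p0=1 p1=9 p2=9 p3=15; velocities now: v0=1 v1=-4 v2=0 v3=-3
Collision at t=13/5: particles 0 and 1 swap velocities; positions: p0=13/5 p1=13/5 p2=9 p3=51/5; velocities now: v0=-4 v1=1 v2=0 v3=-3
Collision at t=3: particles 2 and 3 swap velocities; positions: p0=1 p1=3 p2=9 p3=9; velocities now: v0=-4 v1=1 v2=-3 v3=0
Collision at t=9/2: particles 1 and 2 swap velocities; positions: p0=-5 p1=9/2 p2=9/2 p3=9; velocities now: v0=-4 v1=-3 v2=1 v3=0
Collision at t=9: particles 2 and 3 swap velocities; positions: p0=-23 p1=-9 p2=9 p3=9; velocities now: v0=-4 v1=-3 v2=0 v3=1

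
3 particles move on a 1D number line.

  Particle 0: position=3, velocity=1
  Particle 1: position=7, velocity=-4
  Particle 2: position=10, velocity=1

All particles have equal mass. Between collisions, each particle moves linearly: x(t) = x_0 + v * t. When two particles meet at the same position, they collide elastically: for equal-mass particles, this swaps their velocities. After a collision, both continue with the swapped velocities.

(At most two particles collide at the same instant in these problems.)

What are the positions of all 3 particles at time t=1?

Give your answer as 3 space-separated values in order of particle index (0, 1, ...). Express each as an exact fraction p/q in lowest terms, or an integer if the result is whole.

Collision at t=4/5: particles 0 and 1 swap velocities; positions: p0=19/5 p1=19/5 p2=54/5; velocities now: v0=-4 v1=1 v2=1
Advance to t=1 (no further collisions before then); velocities: v0=-4 v1=1 v2=1; positions = 3 4 11

Answer: 3 4 11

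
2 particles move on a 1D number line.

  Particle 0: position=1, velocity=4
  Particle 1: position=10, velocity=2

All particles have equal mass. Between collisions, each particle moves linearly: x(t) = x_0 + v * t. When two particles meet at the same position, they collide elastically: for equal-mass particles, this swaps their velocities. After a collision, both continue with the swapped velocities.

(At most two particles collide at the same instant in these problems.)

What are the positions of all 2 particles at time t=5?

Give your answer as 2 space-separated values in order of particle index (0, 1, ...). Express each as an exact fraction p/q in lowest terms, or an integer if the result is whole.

Collision at t=9/2: particles 0 and 1 swap velocities; positions: p0=19 p1=19; velocities now: v0=2 v1=4
Advance to t=5 (no further collisions before then); velocities: v0=2 v1=4; positions = 20 21

Answer: 20 21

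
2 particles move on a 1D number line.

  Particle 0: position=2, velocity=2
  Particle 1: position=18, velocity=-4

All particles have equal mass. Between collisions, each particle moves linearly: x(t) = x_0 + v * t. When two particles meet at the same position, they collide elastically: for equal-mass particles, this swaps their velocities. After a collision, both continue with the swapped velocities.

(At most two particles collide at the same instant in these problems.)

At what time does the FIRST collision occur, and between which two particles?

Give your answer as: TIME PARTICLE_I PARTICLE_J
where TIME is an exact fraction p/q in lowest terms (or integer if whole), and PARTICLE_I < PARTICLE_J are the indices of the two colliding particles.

Pair (0,1): pos 2,18 vel 2,-4 -> gap=16, closing at 6/unit, collide at t=8/3
Earliest collision: t=8/3 between 0 and 1

Answer: 8/3 0 1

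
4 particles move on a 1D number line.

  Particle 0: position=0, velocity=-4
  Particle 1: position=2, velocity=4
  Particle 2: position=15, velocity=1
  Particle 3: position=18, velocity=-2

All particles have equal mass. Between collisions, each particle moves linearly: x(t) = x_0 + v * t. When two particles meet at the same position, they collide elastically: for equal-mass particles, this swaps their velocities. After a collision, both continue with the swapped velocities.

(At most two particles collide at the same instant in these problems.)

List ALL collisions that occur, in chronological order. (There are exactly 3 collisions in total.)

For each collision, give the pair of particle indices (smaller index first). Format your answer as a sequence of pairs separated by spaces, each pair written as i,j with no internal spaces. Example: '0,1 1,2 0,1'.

Collision at t=1: particles 2 and 3 swap velocities; positions: p0=-4 p1=6 p2=16 p3=16; velocities now: v0=-4 v1=4 v2=-2 v3=1
Collision at t=8/3: particles 1 and 2 swap velocities; positions: p0=-32/3 p1=38/3 p2=38/3 p3=53/3; velocities now: v0=-4 v1=-2 v2=4 v3=1
Collision at t=13/3: particles 2 and 3 swap velocities; positions: p0=-52/3 p1=28/3 p2=58/3 p3=58/3; velocities now: v0=-4 v1=-2 v2=1 v3=4

Answer: 2,3 1,2 2,3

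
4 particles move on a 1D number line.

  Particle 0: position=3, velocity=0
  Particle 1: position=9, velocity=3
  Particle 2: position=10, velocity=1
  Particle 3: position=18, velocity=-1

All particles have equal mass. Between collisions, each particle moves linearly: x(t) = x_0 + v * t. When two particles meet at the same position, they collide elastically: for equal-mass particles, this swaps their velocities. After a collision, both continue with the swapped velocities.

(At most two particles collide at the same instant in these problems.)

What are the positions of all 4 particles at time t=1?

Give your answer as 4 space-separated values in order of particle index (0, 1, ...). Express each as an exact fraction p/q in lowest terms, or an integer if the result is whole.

Answer: 3 11 12 17

Derivation:
Collision at t=1/2: particles 1 and 2 swap velocities; positions: p0=3 p1=21/2 p2=21/2 p3=35/2; velocities now: v0=0 v1=1 v2=3 v3=-1
Advance to t=1 (no further collisions before then); velocities: v0=0 v1=1 v2=3 v3=-1; positions = 3 11 12 17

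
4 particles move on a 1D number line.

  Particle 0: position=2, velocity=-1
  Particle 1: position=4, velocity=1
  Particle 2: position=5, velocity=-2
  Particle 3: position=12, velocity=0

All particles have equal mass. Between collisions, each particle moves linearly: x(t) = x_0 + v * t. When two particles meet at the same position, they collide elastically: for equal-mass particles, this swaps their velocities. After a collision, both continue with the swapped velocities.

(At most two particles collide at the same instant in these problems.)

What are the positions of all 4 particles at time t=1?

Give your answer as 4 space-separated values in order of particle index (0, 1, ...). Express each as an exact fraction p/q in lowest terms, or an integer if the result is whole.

Collision at t=1/3: particles 1 and 2 swap velocities; positions: p0=5/3 p1=13/3 p2=13/3 p3=12; velocities now: v0=-1 v1=-2 v2=1 v3=0
Advance to t=1 (no further collisions before then); velocities: v0=-1 v1=-2 v2=1 v3=0; positions = 1 3 5 12

Answer: 1 3 5 12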